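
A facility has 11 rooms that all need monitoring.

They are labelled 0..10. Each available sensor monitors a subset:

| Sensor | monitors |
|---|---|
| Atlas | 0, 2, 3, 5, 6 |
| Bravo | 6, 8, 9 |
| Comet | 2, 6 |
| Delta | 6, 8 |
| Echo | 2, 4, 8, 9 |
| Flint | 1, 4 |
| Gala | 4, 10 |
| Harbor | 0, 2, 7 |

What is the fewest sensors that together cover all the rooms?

Atlas and Bravo and Flint and Gala and Harbor together: Atlas ∪ Bravo ∪ Flint ∪ Gala ∪ Harbor = {0, 1, 2, 3, 4, 5, 6, 7, 8, 9, 10} — every room is covered.
No 4 of the 8 sensors cover everything (all 70 combinations miss at least one room), so 5 is optimal.

5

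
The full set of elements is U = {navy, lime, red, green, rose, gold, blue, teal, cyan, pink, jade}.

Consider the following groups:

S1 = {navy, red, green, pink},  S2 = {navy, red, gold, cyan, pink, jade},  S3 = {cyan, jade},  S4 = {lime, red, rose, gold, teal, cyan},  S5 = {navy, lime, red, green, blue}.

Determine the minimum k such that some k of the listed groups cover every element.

Take {S2, S4, S5}. Their union is {navy, lime, red, green, rose, gold, blue, teal, cyan, pink, jade}, which is all 11 elements.
Only S4 contains rose, so S4 is forced; the remaining 5 elements need at least 2 more groups (each remaining group adds at most 3) — so at least 3 groups are needed, and 3 is optimal.

3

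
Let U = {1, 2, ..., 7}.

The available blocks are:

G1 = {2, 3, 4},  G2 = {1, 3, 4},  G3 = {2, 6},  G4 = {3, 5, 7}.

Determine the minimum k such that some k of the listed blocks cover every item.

G2 and G3 and G4 together: G2 ∪ G3 ∪ G4 = {1, 2, 3, 4, 5, 6, 7} — every item is covered.
Each block has at most 3 items, and 2·3 = 6 < 7 — so at least 3 blocks are needed, and 3 is optimal.

3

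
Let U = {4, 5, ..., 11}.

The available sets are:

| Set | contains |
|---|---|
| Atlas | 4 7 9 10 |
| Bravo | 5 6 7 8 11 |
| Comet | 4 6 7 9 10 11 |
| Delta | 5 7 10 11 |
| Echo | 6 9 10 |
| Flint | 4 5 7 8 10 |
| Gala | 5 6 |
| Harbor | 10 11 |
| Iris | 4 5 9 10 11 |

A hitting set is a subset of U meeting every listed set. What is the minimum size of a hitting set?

2

H = {5, 10} meets every set (each contains at least one member of H), and |H| = 2.
The sets Gala, Harbor are pairwise disjoint, so any hitting set needs a separate point for each — at least 2. Hence 2 is optimal.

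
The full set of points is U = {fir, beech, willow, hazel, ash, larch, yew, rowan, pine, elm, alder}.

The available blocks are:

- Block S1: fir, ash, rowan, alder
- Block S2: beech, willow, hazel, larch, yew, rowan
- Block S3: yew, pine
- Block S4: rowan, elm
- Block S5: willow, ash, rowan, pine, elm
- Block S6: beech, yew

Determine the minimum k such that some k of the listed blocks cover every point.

S1, S2, and S5 cover everything between them: the union {fir, beech, willow, hazel, ash, larch, yew, rowan, pine, elm, alder} is all of U.
Only S1 contains fir, so S1 is forced; the remaining 7 points need at least 2 more blocks (each remaining block adds at most 5) — so at least 3 blocks are needed, and 3 is optimal.

3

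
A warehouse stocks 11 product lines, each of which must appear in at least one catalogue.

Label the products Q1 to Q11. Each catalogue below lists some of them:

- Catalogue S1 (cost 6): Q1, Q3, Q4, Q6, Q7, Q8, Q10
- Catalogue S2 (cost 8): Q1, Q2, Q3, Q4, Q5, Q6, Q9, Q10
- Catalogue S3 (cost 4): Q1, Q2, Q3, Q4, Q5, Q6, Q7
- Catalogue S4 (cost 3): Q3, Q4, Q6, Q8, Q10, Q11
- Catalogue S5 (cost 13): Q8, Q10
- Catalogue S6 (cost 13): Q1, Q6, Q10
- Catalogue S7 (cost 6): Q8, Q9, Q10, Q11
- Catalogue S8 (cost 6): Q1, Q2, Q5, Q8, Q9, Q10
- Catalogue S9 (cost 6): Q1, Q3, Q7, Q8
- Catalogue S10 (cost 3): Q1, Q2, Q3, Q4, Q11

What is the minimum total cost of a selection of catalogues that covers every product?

10

S3, S7 together cover every product (S3 ∪ S7 = {Q1, Q2, Q3, Q4, Q5, Q6, Q7, Q8, Q9, Q10, Q11}); total cost 4 + 6 = 10.
The greedy pick S4, S3, S7 costs 13; no covering selection beats 10.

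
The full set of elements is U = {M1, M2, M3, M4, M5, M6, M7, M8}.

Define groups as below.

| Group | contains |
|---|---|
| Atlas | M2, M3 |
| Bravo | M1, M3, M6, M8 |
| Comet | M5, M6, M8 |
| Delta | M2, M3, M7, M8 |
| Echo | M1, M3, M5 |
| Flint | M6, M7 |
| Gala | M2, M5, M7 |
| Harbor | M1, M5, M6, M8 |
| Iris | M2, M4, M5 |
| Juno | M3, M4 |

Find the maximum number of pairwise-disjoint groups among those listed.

Echo, Flint are pairwise disjoint (Echo={M1,M3,M5}; Flint={M6,M7}).
Every remaining group overlaps one of these, and no 3 of the listed groups are pairwise disjoint, so 2 is the maximum.

2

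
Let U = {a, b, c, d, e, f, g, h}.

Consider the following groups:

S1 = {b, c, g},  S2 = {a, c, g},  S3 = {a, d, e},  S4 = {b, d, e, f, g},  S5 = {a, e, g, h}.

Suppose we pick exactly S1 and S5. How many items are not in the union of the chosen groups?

2

Union of S1, S5 = {a, b, c, e, g, h}.
Not covered: d, f — 2 items.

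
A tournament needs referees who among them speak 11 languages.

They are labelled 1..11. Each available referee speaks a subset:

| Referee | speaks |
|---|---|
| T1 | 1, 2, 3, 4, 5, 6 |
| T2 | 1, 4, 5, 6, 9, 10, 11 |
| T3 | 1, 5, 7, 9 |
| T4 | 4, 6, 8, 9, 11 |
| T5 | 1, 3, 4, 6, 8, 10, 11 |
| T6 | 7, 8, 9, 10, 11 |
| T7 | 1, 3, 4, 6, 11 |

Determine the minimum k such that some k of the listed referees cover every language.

2

T1 and T6 together: T1 ∪ T6 = {1, 2, 3, 4, 5, 6, 7, 8, 9, 10, 11} — every language is covered.
No single referee has all 11 languages (the largest, T2, has 7), so 2 is optimal.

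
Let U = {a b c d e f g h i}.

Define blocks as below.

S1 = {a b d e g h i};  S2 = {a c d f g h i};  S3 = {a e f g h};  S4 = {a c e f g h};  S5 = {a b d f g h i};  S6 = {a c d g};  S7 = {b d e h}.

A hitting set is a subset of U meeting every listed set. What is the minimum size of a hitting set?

2

Take T = {e, g}. Each listed block contains at least one of these, so T is a hitting set of size 2.
No single point lies in every block, so at least 2 are needed and 2 is optimal.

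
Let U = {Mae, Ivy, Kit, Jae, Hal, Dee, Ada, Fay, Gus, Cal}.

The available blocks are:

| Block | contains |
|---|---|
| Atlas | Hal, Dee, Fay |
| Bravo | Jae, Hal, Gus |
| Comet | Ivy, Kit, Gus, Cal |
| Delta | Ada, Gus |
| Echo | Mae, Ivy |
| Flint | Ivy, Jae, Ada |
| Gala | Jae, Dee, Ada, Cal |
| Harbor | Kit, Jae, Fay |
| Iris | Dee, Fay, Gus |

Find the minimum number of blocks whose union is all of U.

Take {Bravo, Echo, Gala, Harbor}. Their union is {Mae, Ivy, Kit, Jae, Hal, Dee, Ada, Fay, Gus, Cal}, which is all 10 points.
No 3 of the 9 blocks cover everything (all 84 combinations miss at least one point), so 4 is optimal.

4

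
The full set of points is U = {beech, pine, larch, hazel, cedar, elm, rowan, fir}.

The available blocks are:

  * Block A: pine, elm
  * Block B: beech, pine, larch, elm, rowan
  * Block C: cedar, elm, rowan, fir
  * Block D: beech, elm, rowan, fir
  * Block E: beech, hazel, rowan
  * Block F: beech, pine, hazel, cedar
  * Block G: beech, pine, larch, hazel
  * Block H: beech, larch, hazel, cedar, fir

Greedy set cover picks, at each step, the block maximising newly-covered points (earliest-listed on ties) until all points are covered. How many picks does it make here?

2

Greedy: pick B (covers 5 new) → pick H (covers 3 new). Total picks: 2.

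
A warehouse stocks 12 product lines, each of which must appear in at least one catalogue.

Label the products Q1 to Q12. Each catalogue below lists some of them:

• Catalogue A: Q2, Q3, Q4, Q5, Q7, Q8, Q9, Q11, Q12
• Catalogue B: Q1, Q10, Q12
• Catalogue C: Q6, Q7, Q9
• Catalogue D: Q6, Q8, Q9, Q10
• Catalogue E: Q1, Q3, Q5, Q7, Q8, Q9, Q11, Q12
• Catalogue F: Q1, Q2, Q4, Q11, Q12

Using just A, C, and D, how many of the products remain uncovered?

1

Union of A, C, D = {Q2, Q3, Q4, Q5, Q6, Q7, Q8, Q9, Q10, Q11, Q12}.
Not covered: Q1 — 1 product.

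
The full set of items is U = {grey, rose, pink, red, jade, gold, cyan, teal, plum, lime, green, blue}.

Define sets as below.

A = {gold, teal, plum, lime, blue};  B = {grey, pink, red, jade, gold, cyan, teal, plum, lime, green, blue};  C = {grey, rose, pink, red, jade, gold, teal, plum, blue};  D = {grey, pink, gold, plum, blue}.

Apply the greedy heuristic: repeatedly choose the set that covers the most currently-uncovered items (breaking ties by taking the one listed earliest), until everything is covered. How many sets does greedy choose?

Greedy: pick B (covers 11 new) → pick C (covers 1 new). Total picks: 2.

2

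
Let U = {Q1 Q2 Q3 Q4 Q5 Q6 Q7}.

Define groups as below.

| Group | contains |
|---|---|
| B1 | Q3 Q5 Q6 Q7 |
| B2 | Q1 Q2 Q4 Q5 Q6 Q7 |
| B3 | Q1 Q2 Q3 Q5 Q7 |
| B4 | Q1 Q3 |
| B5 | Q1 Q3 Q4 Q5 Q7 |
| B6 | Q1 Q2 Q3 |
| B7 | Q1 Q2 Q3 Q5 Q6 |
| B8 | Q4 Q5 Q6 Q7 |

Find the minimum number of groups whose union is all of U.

2

B2 and B6 cover everything between them: the union {Q1, Q2, Q3, Q4, Q5, Q6, Q7} is all of U.
No single group has all 7 items (the largest, B2, has 6), so 2 is optimal.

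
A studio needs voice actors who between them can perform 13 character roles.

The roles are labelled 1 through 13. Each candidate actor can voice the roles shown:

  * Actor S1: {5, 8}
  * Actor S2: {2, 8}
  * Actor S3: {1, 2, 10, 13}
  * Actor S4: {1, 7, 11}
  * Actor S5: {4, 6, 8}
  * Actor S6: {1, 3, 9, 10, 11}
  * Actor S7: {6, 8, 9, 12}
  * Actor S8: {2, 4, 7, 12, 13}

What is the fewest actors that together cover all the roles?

4

Take {S1, S5, S6, S8}. Their union is {1, 2, 3, 4, 5, 6, 7, 8, 9, 10, 11, 12, 13}, which is all 13 roles.
Only S1 contains 5, so S1 is forced; the remaining 11 roles need at least 3 more actors (each remaining actor adds at most 5) — so at least 4 actors are needed, and 4 is optimal.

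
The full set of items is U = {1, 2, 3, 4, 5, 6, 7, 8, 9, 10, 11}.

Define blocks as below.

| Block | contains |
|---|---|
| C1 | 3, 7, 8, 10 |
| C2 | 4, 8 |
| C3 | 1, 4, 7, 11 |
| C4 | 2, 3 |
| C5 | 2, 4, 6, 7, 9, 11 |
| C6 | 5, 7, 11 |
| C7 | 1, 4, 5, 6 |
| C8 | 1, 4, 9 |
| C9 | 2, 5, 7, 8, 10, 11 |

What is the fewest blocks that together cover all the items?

C1, C5, and C7 cover everything between them: the union {1, 2, 3, 4, 5, 6, 7, 8, 9, 10, 11} is all of U.
No 2 of the 9 blocks cover everything (all 36 combinations miss at least one item), so 3 is optimal.

3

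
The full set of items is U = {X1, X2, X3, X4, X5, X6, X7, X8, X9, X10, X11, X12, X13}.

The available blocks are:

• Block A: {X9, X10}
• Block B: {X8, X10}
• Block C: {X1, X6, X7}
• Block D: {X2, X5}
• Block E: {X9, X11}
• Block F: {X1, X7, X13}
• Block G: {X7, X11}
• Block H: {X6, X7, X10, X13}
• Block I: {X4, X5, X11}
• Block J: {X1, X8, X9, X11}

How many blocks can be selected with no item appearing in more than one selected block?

4

B, C, D, E are pairwise disjoint (B={X8,X10}; C={X1,X6,X7}; D={X2,X5}; E={X9,X11}).
Every remaining block overlaps one of these, and no 5 of the listed blocks are pairwise disjoint, so 4 is the maximum.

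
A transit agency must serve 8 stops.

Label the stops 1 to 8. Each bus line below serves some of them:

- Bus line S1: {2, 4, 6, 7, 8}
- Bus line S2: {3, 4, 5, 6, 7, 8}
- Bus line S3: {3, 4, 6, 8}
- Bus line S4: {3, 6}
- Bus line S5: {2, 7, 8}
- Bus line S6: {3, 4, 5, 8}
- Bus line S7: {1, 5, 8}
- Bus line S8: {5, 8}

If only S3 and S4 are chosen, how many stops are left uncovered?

4

Union of S3, S4 = {3, 4, 6, 8}.
Not covered: 1, 2, 5, 7 — 4 stops.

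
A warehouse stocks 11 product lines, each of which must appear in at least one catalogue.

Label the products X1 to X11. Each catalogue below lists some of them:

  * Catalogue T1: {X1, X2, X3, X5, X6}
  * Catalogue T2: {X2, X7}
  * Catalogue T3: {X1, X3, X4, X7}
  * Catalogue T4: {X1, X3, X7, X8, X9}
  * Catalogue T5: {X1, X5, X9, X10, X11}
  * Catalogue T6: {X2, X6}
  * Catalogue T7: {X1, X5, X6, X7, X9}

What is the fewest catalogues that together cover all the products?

T3 and T4 and T5 and T6 together: T3 ∪ T4 ∪ T5 ∪ T6 = {X1, X2, X3, X4, X5, X6, X7, X8, X9, X10, X11} — every product is covered.
No 3 of the 7 catalogues cover everything (all 35 combinations miss at least one product), so 4 is optimal.

4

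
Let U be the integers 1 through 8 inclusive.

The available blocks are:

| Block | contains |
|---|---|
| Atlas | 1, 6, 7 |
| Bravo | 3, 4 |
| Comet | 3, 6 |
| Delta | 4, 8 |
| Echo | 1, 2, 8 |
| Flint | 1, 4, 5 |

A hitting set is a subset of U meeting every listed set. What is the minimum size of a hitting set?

Take H = {1, 3, 4}. Each listed block contains at least one of these, so H is a hitting set of size 3.
No choice of 2 items meets every block, so 3 is the minimum.

3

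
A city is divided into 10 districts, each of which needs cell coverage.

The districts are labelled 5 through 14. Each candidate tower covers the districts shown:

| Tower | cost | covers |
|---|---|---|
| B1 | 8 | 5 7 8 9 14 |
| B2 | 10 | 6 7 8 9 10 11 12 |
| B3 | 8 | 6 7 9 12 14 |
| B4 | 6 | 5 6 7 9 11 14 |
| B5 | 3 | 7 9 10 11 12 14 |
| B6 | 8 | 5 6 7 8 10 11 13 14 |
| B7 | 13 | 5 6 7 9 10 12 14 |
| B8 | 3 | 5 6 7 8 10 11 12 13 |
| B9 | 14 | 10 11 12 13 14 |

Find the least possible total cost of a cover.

B5, B8 together cover every district (B5 ∪ B8 = {5, 6, 7, 8, 9, 10, 11, 12, 13, 14}); total cost 3 + 3 = 6.
No covering selection has total cost below 6.

6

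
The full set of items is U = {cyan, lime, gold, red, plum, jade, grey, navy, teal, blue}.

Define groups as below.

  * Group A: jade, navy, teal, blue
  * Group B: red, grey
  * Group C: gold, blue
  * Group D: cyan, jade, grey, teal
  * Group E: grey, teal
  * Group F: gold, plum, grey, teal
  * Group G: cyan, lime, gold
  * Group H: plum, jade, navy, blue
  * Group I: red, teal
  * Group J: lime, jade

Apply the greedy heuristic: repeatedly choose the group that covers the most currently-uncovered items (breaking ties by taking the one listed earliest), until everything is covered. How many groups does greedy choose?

Greedy: pick A (covers 4 new) → pick F (covers 3 new) → pick G (covers 2 new) → pick B (covers 1 new). Total picks: 4.

4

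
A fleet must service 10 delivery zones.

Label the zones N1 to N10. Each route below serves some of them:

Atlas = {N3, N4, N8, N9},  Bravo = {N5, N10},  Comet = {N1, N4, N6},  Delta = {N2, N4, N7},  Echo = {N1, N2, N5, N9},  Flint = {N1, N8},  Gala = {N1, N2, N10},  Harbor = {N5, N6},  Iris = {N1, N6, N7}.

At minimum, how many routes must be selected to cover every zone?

Atlas and Delta and Gala and Harbor together: Atlas ∪ Delta ∪ Gala ∪ Harbor = {N1, N2, N3, N4, N5, N6, N7, N8, N9, N10} — every zone is covered.
No 3 of the 9 routes cover everything (all 84 combinations miss at least one zone), so 4 is optimal.

4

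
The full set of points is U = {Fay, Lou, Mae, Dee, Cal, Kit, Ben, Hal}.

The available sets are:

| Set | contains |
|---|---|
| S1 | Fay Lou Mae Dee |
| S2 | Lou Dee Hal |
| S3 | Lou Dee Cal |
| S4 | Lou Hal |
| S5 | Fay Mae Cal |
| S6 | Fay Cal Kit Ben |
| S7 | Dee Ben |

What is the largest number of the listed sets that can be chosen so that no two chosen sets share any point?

3

S4, S5, S7 are pairwise disjoint (S4={Lou,Hal}; S5={Fay,Mae,Cal}; S7={Dee,Ben}).
Every remaining set overlaps one of these, and no 4 of the listed sets are pairwise disjoint, so 3 is the maximum.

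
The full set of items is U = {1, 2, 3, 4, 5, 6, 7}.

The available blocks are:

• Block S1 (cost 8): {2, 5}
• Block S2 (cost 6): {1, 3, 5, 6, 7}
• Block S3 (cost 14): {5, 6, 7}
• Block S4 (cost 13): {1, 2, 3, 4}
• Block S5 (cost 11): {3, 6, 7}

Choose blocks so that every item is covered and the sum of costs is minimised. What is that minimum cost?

S2, S4 together cover every item (S2 ∪ S4 = {1, 2, 3, 4, 5, 6, 7}); total cost 6 + 13 = 19.
No covering selection has total cost below 19.

19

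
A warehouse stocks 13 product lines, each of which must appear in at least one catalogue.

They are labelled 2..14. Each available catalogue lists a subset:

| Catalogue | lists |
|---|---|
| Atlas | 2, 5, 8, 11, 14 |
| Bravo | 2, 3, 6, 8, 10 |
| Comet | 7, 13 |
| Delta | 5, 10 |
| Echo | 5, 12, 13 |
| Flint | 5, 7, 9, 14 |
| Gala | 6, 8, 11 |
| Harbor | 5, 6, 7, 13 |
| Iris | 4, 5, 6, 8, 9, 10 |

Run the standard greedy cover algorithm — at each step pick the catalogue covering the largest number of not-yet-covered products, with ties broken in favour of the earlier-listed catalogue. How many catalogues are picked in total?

5

Greedy: pick Iris (covers 6 new) → pick Atlas (covers 3 new) → pick Comet (covers 2 new) → pick Bravo (covers 1 new) → pick Echo (covers 1 new). Total picks: 5.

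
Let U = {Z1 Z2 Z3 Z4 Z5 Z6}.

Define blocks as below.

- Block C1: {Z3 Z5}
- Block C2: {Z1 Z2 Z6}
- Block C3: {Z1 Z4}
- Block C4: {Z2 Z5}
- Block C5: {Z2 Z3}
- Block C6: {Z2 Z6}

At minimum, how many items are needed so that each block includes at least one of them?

3

Take H = {Z1, Z2, Z3}. Each listed block contains at least one of these, so H is a hitting set of size 3.
The blocks C1, C3, C6 are pairwise disjoint, so any hitting set needs a separate item for each — at least 3. Hence 3 is optimal.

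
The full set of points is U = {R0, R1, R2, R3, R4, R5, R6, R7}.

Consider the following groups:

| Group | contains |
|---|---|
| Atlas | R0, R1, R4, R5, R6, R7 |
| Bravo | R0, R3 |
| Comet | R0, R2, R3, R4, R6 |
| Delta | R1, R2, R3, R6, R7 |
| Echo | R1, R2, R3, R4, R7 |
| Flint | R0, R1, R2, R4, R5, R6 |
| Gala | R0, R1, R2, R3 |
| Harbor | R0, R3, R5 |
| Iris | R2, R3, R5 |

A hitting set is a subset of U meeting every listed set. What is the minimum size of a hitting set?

The 2 points {R3, R4} hit every group.
No single point lies in every group, so at least 2 are needed and 2 is optimal.

2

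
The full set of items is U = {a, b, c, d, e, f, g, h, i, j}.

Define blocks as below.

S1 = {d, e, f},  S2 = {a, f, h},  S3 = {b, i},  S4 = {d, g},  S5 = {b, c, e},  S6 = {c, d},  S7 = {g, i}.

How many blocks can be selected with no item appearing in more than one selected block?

S2, S3, S4 are pairwise disjoint (S2={a,f,h}; S3={b,i}; S4={d,g}).
Every remaining block overlaps one of these, and no 4 of the listed blocks are pairwise disjoint, so 3 is the maximum.

3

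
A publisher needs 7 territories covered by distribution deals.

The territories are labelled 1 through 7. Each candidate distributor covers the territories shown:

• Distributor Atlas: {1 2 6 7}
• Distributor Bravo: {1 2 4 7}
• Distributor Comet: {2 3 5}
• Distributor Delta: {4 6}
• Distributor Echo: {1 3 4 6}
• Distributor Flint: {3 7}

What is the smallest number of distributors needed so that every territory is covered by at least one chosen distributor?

Comet and Echo and Flint together: Comet ∪ Echo ∪ Flint = {1, 2, 3, 4, 5, 6, 7} — every territory is covered.
Only Comet contains 5, so Comet is forced; the remaining 4 territories need at least 2 more distributors (each remaining distributor adds at most 3) — so at least 3 distributors are needed, and 3 is optimal.

3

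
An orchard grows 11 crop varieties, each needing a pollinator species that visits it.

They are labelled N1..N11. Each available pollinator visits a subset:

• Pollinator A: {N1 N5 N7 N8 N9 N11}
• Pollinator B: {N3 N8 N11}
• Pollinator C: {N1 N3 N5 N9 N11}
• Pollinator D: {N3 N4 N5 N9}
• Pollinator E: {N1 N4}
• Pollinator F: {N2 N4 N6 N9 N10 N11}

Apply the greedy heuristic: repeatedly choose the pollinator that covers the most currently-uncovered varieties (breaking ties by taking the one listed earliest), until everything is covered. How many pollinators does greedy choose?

3

Greedy: pick A (covers 6 new) → pick F (covers 4 new) → pick B (covers 1 new). Total picks: 3.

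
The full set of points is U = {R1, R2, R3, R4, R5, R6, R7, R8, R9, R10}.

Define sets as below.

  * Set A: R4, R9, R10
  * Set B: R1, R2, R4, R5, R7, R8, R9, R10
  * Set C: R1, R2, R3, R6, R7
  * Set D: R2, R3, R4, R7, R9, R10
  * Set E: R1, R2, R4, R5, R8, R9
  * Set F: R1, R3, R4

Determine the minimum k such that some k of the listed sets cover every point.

2

B and C cover everything between them: the union {R1, R2, R3, R4, R5, R6, R7, R8, R9, R10} is all of U.
No single set has all 10 points (the largest, B, has 8), so 2 is optimal.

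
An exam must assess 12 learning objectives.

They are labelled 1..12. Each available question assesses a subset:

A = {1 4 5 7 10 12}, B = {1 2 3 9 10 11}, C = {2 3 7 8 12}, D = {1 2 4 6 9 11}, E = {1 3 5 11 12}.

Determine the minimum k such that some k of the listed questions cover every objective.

3

A and C and D together: A ∪ C ∪ D = {1, 2, 3, 4, 5, 6, 7, 8, 9, 10, 11, 12} — every objective is covered.
Only D contains 6, so D is forced; the remaining 6 objectives need at least 2 more questions (each remaining question adds at most 4) — so at least 3 questions are needed, and 3 is optimal.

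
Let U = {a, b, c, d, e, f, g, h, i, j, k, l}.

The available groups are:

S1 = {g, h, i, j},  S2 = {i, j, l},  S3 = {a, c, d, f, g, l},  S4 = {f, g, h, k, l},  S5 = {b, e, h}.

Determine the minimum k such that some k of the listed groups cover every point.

S1 and S3 and S4 and S5 together: S1 ∪ S3 ∪ S4 ∪ S5 = {a, b, c, d, e, f, g, h, i, j, k, l} — every point is covered.
Only S4 contains k, so S4 is forced; the remaining 7 points need at least 3 more groups (each remaining group adds at most 3) — so at least 4 groups are needed, and 4 is optimal.

4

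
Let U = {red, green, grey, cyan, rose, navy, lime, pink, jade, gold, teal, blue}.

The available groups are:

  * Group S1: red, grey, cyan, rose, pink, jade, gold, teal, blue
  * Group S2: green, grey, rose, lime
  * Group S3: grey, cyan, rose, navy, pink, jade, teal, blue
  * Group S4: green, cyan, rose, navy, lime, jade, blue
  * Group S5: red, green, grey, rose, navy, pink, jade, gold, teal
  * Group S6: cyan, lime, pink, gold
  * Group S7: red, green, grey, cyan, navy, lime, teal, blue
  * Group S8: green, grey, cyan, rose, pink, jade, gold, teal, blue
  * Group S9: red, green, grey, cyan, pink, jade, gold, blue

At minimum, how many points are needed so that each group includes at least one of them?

H = {cyan, rose} meets every group (each contains at least one member of H), and |H| = 2.
No single point lies in every group, so at least 2 are needed and 2 is optimal.

2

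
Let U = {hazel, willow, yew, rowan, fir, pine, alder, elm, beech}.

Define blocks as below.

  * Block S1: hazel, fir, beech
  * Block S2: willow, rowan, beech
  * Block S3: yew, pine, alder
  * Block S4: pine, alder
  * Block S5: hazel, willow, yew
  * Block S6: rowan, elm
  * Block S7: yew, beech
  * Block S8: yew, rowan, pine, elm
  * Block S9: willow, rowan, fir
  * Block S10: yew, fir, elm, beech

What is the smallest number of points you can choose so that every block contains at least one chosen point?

The 4 points {hazel, rowan, alder, beech} hit every block.
No choice of 3 points meets every block, so 4 is the minimum.

4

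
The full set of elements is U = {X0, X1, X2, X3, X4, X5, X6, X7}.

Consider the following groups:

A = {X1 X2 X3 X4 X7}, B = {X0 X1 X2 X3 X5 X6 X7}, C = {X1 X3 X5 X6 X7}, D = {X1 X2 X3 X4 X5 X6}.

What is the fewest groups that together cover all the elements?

B and D cover everything between them: the union {X0, X1, X2, X3, X4, X5, X6, X7} is all of U.
No single group has all 8 elements (the largest, B, has 7), so 2 is optimal.

2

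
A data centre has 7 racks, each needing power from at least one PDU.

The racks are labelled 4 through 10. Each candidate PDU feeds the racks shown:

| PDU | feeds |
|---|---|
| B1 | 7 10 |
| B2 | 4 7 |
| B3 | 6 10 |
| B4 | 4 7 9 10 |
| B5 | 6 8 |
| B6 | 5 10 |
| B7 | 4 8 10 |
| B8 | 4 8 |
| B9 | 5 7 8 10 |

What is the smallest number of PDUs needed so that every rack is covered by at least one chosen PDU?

Take {B4, B5, B6}. Their union is {4, 5, 6, 7, 8, 9, 10}, which is all 7 racks.
Only B4 contains 9, so B4 is forced; the remaining 3 racks need at least 2 more PDUs (each remaining PDU adds at most 2) — so at least 3 PDUs are needed, and 3 is optimal.

3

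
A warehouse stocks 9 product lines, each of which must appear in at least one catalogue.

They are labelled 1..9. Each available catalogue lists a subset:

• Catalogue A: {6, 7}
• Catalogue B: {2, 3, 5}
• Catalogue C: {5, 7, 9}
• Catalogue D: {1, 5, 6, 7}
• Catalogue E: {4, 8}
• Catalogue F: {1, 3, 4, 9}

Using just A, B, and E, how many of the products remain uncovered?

Union of A, B, E = {2, 3, 4, 5, 6, 7, 8}.
Not covered: 1, 9 — 2 products.

2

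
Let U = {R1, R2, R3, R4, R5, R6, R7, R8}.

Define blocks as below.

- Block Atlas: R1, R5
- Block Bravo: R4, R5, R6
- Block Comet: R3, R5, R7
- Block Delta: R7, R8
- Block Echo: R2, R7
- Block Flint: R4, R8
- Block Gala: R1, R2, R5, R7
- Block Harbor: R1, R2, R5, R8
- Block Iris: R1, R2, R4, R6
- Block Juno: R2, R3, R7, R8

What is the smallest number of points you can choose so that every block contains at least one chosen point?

Take H = {R4, R5, R7}. Each listed block contains at least one of these, so H is a hitting set of size 3.
The blocks Atlas, Echo, Flint are pairwise disjoint, so any hitting set needs a separate point for each — at least 3. Hence 3 is optimal.

3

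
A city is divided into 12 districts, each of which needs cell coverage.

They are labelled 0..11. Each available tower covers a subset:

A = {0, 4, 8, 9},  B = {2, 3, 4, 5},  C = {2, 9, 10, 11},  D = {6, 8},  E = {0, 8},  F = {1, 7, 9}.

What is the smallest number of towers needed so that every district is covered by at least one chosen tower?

5

Take {A, B, C, D, F}. Their union is {0, 1, 2, 3, 4, 5, 6, 7, 8, 9, 10, 11}, which is all 12 districts.
No 4 of the 6 towers cover everything (all 15 combinations miss at least one district), so 5 is optimal.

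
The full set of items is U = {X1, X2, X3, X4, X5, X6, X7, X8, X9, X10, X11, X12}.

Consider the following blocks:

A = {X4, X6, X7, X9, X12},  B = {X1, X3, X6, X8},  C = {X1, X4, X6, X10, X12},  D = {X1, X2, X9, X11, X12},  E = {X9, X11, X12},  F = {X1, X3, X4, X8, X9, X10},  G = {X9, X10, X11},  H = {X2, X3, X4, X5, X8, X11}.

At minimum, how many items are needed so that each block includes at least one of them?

Take T = {X8, X11, X12}. Each listed block contains at least one of these, so T is a hitting set of size 3.
No choice of 2 items meets every block, so 3 is the minimum.

3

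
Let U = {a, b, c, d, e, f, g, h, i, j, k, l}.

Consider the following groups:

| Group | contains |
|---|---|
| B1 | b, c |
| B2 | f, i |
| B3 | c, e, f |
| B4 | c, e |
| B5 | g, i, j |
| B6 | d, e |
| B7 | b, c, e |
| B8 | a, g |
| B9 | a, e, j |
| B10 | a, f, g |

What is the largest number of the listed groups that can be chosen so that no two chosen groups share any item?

B1, B2, B6, B8 are pairwise disjoint (B1={b,c}; B2={f,i}; B6={d,e}; B8={a,g}).
Every remaining group overlaps one of these, and no 5 of the listed groups are pairwise disjoint, so 4 is the maximum.

4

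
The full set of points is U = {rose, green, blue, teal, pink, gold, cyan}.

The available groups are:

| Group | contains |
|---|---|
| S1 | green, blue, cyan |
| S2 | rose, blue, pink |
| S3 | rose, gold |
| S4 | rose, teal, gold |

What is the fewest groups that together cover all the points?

Take {S1, S2, S4}. Their union is {rose, green, blue, teal, pink, gold, cyan}, which is all 7 points.
Each group has at most 3 points, and 2·3 = 6 < 7 — so at least 3 groups are needed, and 3 is optimal.

3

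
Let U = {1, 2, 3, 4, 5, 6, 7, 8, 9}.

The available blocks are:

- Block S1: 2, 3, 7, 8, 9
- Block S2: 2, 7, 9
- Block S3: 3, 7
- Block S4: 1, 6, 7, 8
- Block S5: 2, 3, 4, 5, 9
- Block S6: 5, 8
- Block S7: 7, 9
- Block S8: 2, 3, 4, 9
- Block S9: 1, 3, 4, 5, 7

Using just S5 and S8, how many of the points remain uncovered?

Union of S5, S8 = {2, 3, 4, 5, 9}.
Not covered: 1, 6, 7, 8 — 4 points.

4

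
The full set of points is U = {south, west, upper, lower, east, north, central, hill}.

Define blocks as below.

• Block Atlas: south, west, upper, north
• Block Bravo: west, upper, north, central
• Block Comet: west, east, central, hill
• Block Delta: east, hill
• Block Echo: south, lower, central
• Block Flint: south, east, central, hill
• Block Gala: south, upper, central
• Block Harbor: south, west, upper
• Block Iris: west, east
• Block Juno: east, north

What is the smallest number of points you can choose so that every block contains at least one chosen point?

3

Take H = {upper, lower, east}. Each listed block contains at least one of these, so H is a hitting set of size 3.
No choice of 2 points meets every block, so 3 is the minimum.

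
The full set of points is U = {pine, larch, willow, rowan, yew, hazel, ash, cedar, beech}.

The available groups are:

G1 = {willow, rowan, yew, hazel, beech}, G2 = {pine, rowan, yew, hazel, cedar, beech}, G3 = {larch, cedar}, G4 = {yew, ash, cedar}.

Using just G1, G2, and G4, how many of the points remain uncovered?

1

Union of G1, G2, G4 = {pine, willow, rowan, yew, hazel, ash, cedar, beech}.
Not covered: larch — 1 point.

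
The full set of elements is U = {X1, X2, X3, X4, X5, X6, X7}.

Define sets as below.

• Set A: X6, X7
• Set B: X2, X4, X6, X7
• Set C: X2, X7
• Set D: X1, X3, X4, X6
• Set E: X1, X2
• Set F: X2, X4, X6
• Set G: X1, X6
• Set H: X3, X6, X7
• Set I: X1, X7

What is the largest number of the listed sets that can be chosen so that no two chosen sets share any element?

2

C, G are pairwise disjoint (C={X2,X7}; G={X1,X6}).
Every remaining set overlaps one of these, and no 3 of the listed sets are pairwise disjoint, so 2 is the maximum.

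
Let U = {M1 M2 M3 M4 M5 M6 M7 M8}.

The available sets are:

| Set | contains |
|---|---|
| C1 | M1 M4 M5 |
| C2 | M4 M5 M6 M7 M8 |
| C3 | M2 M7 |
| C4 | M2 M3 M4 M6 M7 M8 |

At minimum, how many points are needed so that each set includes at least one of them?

2

H = {M2, M5} meets every set (each contains at least one member of H), and |H| = 2.
The sets C1, C3 are pairwise disjoint, so any hitting set needs a separate point for each — at least 2. Hence 2 is optimal.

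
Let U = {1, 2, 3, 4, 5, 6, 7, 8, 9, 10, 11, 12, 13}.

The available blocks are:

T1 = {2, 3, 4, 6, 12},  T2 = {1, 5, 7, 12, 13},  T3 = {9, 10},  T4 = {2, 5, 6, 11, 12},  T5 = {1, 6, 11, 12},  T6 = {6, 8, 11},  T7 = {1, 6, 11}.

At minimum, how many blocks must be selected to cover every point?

Take {T1, T2, T3, T6}. Their union is {1, 2, 3, 4, 5, 6, 7, 8, 9, 10, 11, 12, 13}, which is all 13 points.
Only T3 contains 9, so T3 is forced; the remaining 11 points need at least 3 more blocks (each remaining block adds at most 5) — so at least 4 blocks are needed, and 4 is optimal.

4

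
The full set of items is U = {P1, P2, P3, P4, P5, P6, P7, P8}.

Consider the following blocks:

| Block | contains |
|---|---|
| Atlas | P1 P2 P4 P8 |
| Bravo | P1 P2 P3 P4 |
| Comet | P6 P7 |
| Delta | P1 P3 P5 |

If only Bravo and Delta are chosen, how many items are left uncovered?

3

Union of Bravo, Delta = {P1, P2, P3, P4, P5}.
Not covered: P6, P7, P8 — 3 items.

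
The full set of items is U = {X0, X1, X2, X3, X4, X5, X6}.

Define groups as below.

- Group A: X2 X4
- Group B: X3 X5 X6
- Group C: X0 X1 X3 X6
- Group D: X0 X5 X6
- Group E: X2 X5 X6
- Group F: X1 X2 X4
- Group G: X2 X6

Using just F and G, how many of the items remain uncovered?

Union of F, G = {X1, X2, X4, X6}.
Not covered: X0, X3, X5 — 3 items.

3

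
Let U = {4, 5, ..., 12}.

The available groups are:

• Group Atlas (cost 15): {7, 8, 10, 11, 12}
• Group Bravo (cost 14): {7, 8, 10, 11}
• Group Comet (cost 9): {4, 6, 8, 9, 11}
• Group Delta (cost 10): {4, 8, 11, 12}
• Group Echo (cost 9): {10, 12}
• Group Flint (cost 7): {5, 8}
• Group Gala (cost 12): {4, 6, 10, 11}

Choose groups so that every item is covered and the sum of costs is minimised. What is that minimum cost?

31

Atlas, Comet, Flint together cover every item (Atlas ∪ Comet ∪ Flint = {4, 5, 6, 7, 8, 9, 10, 11, 12}); total cost 15 + 9 + 7 = 31.
The greedy pick Comet, Echo, Flint, Bravo costs 39; no covering selection beats 31.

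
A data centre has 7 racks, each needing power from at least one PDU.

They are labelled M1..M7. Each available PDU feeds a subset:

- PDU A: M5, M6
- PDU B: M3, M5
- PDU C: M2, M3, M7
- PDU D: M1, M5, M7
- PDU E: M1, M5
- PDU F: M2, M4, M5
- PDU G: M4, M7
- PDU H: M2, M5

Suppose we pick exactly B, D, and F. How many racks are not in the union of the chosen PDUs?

Union of B, D, F = {M1, M2, M3, M4, M5, M7}.
Not covered: M6 — 1 rack.

1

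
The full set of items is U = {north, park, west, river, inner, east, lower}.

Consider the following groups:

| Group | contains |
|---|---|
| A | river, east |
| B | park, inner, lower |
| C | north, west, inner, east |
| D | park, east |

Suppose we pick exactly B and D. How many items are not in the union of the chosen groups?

Union of B, D = {park, inner, east, lower}.
Not covered: north, west, river — 3 items.

3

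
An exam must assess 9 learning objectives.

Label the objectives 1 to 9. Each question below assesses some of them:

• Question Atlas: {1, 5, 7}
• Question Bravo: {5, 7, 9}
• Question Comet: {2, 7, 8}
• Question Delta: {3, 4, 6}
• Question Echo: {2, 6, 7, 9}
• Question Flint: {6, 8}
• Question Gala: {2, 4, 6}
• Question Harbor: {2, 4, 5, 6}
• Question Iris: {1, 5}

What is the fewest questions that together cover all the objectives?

Take {Atlas, Delta, Echo, Flint}. Their union is {1, 2, 3, 4, 5, 6, 7, 8, 9}, which is all 9 objectives.
No 3 of the 9 questions cover everything (all 84 combinations miss at least one objective), so 4 is optimal.

4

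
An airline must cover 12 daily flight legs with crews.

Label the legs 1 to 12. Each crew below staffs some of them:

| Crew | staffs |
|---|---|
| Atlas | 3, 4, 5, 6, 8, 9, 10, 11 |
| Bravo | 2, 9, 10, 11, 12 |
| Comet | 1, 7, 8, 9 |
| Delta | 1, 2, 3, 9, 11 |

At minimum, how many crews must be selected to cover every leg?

3

Take {Atlas, Bravo, Comet}. Their union is {1, 2, 3, 4, 5, 6, 7, 8, 9, 10, 11, 12}, which is all 12 legs.
Only Atlas contains 4, so Atlas is forced; the remaining 4 legs need at least 2 more crews (each remaining crew adds at most 2) — so at least 3 crews are needed, and 3 is optimal.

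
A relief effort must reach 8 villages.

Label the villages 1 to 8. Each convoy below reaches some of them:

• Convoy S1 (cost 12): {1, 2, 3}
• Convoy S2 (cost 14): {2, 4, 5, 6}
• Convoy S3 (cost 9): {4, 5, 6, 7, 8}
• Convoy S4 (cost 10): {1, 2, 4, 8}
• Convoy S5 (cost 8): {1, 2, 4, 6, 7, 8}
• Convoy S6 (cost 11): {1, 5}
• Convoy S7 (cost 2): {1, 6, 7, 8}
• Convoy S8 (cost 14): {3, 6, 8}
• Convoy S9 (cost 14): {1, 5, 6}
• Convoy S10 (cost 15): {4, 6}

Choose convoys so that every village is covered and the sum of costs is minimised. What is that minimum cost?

21

S1, S3 together cover every village (S1 ∪ S3 = {1, 2, 3, 4, 5, 6, 7, 8}); total cost 12 + 9 = 21.
The greedy pick S7, S5, S3, S1 costs 31; no covering selection beats 21.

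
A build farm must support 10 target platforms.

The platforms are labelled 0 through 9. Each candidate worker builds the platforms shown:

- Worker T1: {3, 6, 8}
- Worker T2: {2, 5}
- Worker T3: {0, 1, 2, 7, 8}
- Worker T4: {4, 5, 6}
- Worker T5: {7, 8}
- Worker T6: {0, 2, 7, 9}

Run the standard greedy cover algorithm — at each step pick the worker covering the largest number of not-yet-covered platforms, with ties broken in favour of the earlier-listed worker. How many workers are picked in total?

Greedy: pick T3 (covers 5 new) → pick T4 (covers 3 new) → pick T1 (covers 1 new) → pick T6 (covers 1 new). Total picks: 4.

4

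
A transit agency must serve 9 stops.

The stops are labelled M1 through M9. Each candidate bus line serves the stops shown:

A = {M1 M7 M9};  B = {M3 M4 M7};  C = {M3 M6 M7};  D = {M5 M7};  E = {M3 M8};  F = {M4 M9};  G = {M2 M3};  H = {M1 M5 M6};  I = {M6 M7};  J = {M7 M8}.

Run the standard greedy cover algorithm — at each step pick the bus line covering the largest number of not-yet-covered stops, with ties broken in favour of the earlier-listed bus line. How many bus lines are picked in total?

5

Greedy: pick A (covers 3 new) → pick B (covers 2 new) → pick H (covers 2 new) → pick E (covers 1 new) → pick G (covers 1 new). Total picks: 5.
(The true minimum cover uses only 4 bus lines, so greedy is not optimal here.)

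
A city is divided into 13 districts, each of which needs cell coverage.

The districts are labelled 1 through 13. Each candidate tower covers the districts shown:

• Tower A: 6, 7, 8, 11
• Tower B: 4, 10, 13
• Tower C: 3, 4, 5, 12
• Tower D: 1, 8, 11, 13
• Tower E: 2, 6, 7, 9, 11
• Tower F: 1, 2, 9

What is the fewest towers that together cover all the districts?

4

Take {A, B, C, F}. Their union is {1, 2, 3, 4, 5, 6, 7, 8, 9, 10, 11, 12, 13}, which is all 13 districts.
No 3 of the 6 towers cover everything (all 20 combinations miss at least one district), so 4 is optimal.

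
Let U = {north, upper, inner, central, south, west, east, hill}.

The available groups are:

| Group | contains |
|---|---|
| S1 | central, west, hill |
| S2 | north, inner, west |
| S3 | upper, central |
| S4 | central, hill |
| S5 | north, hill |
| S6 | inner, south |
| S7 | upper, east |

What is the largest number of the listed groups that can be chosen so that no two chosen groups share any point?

S2, S4, S7 are pairwise disjoint (S2={north,inner,west}; S4={central,hill}; S7={upper,east}).
Every remaining group overlaps one of these, and no 4 of the listed groups are pairwise disjoint, so 3 is the maximum.

3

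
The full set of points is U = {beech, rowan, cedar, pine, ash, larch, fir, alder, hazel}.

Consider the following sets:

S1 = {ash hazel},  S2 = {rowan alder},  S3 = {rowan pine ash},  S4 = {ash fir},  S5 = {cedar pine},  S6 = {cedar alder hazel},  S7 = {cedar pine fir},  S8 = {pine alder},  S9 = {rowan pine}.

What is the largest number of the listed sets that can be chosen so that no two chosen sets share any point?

S4, S6, S9 are pairwise disjoint (S4={ash,fir}; S6={cedar,alder,hazel}; S9={rowan,pine}).
Every remaining set overlaps one of these, and no 4 of the listed sets are pairwise disjoint, so 3 is the maximum.

3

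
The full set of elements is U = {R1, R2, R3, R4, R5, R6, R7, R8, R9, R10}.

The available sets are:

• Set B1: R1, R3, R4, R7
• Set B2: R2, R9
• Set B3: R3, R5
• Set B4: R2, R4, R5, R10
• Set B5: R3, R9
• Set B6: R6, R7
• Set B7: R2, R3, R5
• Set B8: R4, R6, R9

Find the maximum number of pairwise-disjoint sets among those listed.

B4, B5, B6 are pairwise disjoint (B4={R2,R4,R5,R10}; B5={R3,R9}; B6={R6,R7}).
Every remaining set overlaps one of these, and no 4 of the listed sets are pairwise disjoint, so 3 is the maximum.

3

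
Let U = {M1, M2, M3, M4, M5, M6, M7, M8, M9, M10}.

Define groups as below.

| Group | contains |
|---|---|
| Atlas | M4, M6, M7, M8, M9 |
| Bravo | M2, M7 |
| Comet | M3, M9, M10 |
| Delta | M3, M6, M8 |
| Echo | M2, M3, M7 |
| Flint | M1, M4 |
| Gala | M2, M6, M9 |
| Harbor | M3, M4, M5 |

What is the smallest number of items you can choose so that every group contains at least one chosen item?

Take H = {M2, M3, M4}. Each listed group contains at least one of these, so H is a hitting set of size 3.
The groups Bravo, Comet, Flint are pairwise disjoint, so any hitting set needs a separate item for each — at least 3. Hence 3 is optimal.

3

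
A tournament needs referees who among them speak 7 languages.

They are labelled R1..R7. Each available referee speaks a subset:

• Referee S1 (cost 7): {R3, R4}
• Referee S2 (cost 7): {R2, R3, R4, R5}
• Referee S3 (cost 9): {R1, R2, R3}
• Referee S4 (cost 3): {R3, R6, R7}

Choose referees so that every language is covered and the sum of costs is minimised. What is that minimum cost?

S2, S3, S4 together cover every language (S2 ∪ S3 ∪ S4 = {R1, R2, R3, R4, R5, R6, R7}); total cost 7 + 9 + 3 = 19.
No covering selection has total cost below 19.

19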